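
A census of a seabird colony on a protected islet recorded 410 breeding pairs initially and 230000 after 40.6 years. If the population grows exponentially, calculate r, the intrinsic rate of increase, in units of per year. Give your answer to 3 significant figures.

From N(t) = N₀·e^(rt): e^(r·40.6) = 230000/410 = 560.98.
r·40.6 = ln(560.98) = 6.3297, so r = 6.3297/40.6 = 0.1559.

0.156 per year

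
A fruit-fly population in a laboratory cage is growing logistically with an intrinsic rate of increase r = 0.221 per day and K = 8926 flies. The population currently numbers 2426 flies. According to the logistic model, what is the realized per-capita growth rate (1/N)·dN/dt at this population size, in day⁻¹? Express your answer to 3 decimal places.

0.161 per day

(1/N)·dN/dt = r(1 − N/K) = 0.221 × (1 − 2426/8926).
= 0.221 × 0.72821 = 0.16093.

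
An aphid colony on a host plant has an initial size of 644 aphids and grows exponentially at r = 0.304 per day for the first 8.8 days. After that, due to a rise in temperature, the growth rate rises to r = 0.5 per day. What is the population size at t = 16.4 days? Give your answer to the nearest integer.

Phase 1: N(8.8) = 644·e^(0.304×8.8) = 644·e^2.675 = 9347.82.
Phase 2 runs for 16.4 − 8.8 = 7.6 days at r = 0.5.
N(16.4) = 9347.82·e^(0.5×7.6) = 9347.82·e^3.8 = 417859.

417859 aphids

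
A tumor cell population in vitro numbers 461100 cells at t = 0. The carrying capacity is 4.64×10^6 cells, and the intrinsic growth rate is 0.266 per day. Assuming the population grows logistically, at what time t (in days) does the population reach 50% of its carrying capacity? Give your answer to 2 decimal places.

A = (K − N₀)/N₀ = (4.64×10^6 − 461100)/461100 = 9.0629.
Solve 4.64×10^6/(1 + 9.0629·e^(−0.266t)) = 2.32×10^6: 1 + 9.0629·e^(−0.266t) = 2, so e^(−0.266t) = 0.11034.
−0.266·t = ln(0.11034) = -2.2042, so t = 2.2042/0.266 = 8.2864.

8.29 days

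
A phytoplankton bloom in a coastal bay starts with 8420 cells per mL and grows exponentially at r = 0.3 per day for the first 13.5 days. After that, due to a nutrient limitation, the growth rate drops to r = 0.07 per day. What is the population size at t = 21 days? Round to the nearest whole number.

816976 cells per mL

Phase 1: N(13.5) = 8420·e^(0.3×13.5) = 8420·e^4.05 = 483287.
Phase 2 runs for 21 − 13.5 = 7.5 days at r = 0.07.
N(21) = 483287·e^(0.07×7.5) = 483287·e^0.525 = 816976.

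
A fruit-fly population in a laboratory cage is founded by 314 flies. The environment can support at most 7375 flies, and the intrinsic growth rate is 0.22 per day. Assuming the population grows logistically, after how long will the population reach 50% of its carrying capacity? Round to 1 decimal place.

14.1 days

A = (K − N₀)/N₀ = (7375 − 314)/314 = 22.487.
Solve 7375/(1 + 22.487·e^(−0.22t)) = 3687.5: 1 + 22.487·e^(−0.22t) = 2, so e^(−0.22t) = 0.0444696.
−0.22·t = ln(0.0444696) = -3.1129, so t = 3.1129/0.22 = 14.15.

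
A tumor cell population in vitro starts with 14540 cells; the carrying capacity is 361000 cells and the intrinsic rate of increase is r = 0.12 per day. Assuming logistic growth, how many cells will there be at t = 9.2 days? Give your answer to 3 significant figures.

40600 cells

A = (K − N₀)/N₀ = (361000 − 14540)/14540 = 23.828.
N(t) = K/(1 + A·e^(−rt)) = 361000/(1 + 23.828×e^(−0.12×9.2)).
e^(−1.104) = 0.33154; denominator = 1 + 23.828×0.33154 = 8.9.
N = 361000/8.9 = 40561.8.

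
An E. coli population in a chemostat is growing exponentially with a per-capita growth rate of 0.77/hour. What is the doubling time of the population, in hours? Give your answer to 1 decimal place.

0.9 hours

Doubling time t_d = ln(2)/r = 0.6931/0.77 = 0.90019.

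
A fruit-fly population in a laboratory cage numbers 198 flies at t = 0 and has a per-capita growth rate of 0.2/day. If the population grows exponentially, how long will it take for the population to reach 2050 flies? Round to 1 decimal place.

Set N₀·e^(rt) = 2050: e^(0.2·t) = 2050/198 = 10.354.
0.2·t = ln(10.354) = 2.3373, so t = 2.3373/0.2 = 11.687.

11.7 days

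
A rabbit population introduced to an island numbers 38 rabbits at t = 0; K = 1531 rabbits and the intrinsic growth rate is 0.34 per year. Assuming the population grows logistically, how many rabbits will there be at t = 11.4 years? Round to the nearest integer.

A = (K − N₀)/N₀ = (1531 − 38)/38 = 39.289.
N(t) = K/(1 + A·e^(−rt)) = 1531/(1 + 39.289×e^(−0.34×11.4)).
e^(−3.876) = 0.020734; denominator = 1 + 39.289×0.020734 = 1.8146.
N = 1531/1.8146 = 843.707.

844 rabbits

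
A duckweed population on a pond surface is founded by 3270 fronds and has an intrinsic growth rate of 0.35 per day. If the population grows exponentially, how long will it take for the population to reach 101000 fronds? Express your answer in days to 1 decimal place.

Set N₀·e^(rt) = 101000: e^(0.35·t) = 101000/3270 = 30.887.
0.35·t = ln(30.887) = 3.4303, so t = 3.4303/0.35 = 9.8009.

9.8 days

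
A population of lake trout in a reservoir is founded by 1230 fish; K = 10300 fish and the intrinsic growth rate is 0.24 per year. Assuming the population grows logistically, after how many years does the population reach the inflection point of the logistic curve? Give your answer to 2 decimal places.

Logistic growth is fastest at N = K/2 = 5150.
A = (K − N₀)/N₀ = 7.374. Set K/(1 + A·e^(−rt)) = K/2 → A·e^(−rt) = 1.
e^(−0.24t) = 1/7.374 = 0.135612, so t = ln(7.374)/0.24 = 1.998/0.24 = 8.3248.

8.32 years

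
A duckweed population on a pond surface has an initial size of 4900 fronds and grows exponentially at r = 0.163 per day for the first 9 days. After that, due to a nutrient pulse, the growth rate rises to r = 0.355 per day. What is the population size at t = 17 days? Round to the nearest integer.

363666 fronds

Phase 1: N(9) = 4900·e^(0.163×9) = 4900·e^1.467 = 21247.4.
Phase 2 runs for 17 − 9 = 8 days at r = 0.355.
N(17) = 21247.4·e^(0.355×8) = 21247.4·e^2.84 = 363666.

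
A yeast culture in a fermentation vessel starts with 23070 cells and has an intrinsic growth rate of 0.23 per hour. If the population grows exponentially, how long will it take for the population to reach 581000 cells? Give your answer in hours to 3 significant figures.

14.0 hours

Set N₀·e^(rt) = 581000: e^(0.23·t) = 581000/23070 = 25.184.
0.23·t = ln(25.184) = 3.2262, so t = 3.2262/0.23 = 14.027.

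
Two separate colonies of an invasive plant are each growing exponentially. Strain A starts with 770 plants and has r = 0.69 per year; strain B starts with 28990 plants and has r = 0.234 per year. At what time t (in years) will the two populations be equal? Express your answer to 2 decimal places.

7.96 years

Set 770·e^(0.69t) = 28990·e^(0.234t).
e^((0.69 − 0.234)t) = 28990/770 → e^(0.456·t) = 37.649.
0.456·t = ln(37.649) = 3.6283, so t = 3.6283/0.456 = 7.9568.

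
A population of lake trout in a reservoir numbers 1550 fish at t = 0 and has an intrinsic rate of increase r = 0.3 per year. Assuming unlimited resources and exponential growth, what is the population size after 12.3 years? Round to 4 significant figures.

N(t) = N₀·e^(rt) = 1550 × e^(0.3×12.3) = 1550 × e^3.69.
e^3.69 ≈ 40.045, so N ≈ 1550 × 40.045 = 62069.5.

62070 fish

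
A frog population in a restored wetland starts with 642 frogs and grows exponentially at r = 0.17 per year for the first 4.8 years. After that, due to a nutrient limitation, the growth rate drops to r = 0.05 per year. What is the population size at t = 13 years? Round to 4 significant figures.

2188 frogs

Phase 1: N(4.8) = 642·e^(0.17×4.8) = 642·e^0.816 = 1451.84.
Phase 2 runs for 13 − 4.8 = 8.2 years at r = 0.05.
N(13) = 1451.84·e^(0.05×8.2) = 1451.84·e^0.41 = 2187.66.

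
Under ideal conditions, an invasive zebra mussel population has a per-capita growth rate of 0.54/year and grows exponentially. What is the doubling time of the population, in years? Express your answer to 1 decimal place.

Doubling time t_d = ln(2)/r = 0.6931/0.54 = 1.2836.

1.3 years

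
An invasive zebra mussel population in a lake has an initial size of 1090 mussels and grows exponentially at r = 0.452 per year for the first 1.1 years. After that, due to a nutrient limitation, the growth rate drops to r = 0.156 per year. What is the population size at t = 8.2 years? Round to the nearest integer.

5425 mussels

Phase 1: N(1.1) = 1090·e^(0.452×1.1) = 1090·e^0.4972 = 1792.08.
Phase 2 runs for 8.2 − 1.1 = 7.1 years at r = 0.156.
N(8.2) = 1792.08·e^(0.156×7.1) = 1792.08·e^1.108 = 5424.78.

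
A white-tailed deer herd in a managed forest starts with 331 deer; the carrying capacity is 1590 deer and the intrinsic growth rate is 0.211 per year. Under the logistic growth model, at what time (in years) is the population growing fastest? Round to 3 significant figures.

Logistic growth is fastest at N = K/2 = 795.
A = (K − N₀)/N₀ = 3.8036. Set K/(1 + A·e^(−rt)) = K/2 → A·e^(−rt) = 1.
e^(−0.211t) = 1/3.8036 = 0.262907, so t = ln(3.8036)/0.211 = 1.336/0.211 = 6.3315.

6.33 years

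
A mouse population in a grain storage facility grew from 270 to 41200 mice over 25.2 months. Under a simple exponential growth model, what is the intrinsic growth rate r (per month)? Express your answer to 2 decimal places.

0.20 per month

From N(t) = N₀·e^(rt): e^(r·25.2) = 41200/270 = 152.59.
r·25.2 = ln(152.59) = 5.0278, so r = 5.0278/25.2 = 0.19951.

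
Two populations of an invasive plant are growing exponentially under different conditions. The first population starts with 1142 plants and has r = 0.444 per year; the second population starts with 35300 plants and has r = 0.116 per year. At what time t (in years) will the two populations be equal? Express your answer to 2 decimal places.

Set 1142·e^(0.444t) = 35300·e^(0.116t).
e^((0.444 − 0.116)t) = 35300/1142 → e^(0.328·t) = 30.911.
0.328·t = ln(30.911) = 3.4311, so t = 3.4311/0.328 = 10.461.

10.46 years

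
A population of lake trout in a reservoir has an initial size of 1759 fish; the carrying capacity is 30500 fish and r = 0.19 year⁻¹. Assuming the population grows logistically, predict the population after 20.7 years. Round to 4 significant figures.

A = (K − N₀)/N₀ = (30500 − 1759)/1759 = 16.339.
N(t) = K/(1 + A·e^(−rt)) = 30500/(1 + 16.339×e^(−0.19×20.7)).
e^(−3.933) = 0.019585; denominator = 1 + 16.339×0.019585 = 1.32.
N = 30500/1.32 = 23106.

23110 fish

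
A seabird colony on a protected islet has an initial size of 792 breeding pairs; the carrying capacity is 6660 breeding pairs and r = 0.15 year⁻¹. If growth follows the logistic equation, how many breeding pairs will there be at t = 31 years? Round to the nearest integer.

A = (K − N₀)/N₀ = (6660 − 792)/792 = 7.4091.
N(t) = K/(1 + A·e^(−rt)) = 6660/(1 + 7.4091×e^(−0.15×31)).
e^(−4.65) = 0.0095616; denominator = 1 + 7.4091×0.0095616 = 1.0708.
N = 6660/1.0708 = 6219.4.

6219 breeding pairs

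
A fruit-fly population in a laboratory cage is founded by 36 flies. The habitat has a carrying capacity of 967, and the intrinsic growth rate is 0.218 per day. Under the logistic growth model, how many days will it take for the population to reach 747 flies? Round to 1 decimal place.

A = (K − N₀)/N₀ = (967 − 36)/36 = 25.861.
Solve 967/(1 + 25.861·e^(−0.218t)) = 747: 1 + 25.861·e^(−0.218t) = 1.2945, so e^(−0.218t) = 0.0113882.
−0.218·t = ln(0.0113882) = -4.4752, so t = 4.4752/0.218 = 20.528.

20.5 days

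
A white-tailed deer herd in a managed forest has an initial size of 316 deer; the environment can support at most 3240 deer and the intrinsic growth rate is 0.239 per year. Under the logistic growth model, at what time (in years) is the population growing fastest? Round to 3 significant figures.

Logistic growth is fastest at N = K/2 = 1620.
A = (K − N₀)/N₀ = 9.2532. Set K/(1 + A·e^(−rt)) = K/2 → A·e^(−rt) = 1.
e^(−0.239t) = 1/9.2532 = 0.108071, so t = ln(9.2532)/0.239 = 2.225/0.239 = 9.3095.

9.31 years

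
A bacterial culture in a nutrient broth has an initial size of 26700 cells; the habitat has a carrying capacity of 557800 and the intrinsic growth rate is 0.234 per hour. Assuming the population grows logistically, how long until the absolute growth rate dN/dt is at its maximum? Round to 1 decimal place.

Logistic growth is fastest at N = K/2 = 278900.
A = (K − N₀)/N₀ = 19.891. Set K/(1 + A·e^(−rt)) = K/2 → A·e^(−rt) = 1.
e^(−0.234t) = 1/19.891 = 0.050273, so t = ln(19.891)/0.234 = 2.9903/0.234 = 12.779.

12.8 hours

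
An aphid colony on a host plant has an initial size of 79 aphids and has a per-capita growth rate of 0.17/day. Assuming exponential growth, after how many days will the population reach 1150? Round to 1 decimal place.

Set N₀·e^(rt) = 1150: e^(0.17·t) = 1150/79 = 14.557.
0.17·t = ln(14.557) = 2.6781, so t = 2.6781/0.17 = 15.753.

15.8 days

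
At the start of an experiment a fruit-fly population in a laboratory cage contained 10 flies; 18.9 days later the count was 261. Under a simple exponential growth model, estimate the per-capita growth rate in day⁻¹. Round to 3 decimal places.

0.173 per day

From N(t) = N₀·e^(rt): e^(r·18.9) = 261/10 = 26.1.
r·18.9 = ln(26.1) = 3.2619, so r = 3.2619/18.9 = 0.17259.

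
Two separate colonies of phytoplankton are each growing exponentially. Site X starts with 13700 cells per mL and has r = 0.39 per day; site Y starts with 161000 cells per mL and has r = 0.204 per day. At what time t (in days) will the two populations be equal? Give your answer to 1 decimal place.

Set 13700·e^(0.39t) = 161000·e^(0.204t).
e^((0.39 − 0.204)t) = 161000/13700 → e^(0.186·t) = 11.752.
0.186·t = ln(11.752) = 2.464, so t = 2.464/0.186 = 13.247.

13.2 days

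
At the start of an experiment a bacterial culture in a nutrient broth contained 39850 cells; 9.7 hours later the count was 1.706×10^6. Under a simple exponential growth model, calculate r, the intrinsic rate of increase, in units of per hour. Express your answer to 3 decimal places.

0.387 per hour

From N(t) = N₀·e^(rt): e^(r·9.7) = 1.706×10^6/39850 = 42.811.
r·9.7 = ln(42.811) = 3.7568, so r = 3.7568/9.7 = 0.3873.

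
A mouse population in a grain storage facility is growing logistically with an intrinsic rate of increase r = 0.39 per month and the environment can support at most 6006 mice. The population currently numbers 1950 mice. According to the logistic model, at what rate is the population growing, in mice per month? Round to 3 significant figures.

dN/dt = rN(1 − N/K) = 0.39 × 1950 × (1 − 1950/6006).
1 − 1950/6006 = 0.67532; dN/dt = 0.39 × 1950 × 0.67532 = 513.58.

514 mice per month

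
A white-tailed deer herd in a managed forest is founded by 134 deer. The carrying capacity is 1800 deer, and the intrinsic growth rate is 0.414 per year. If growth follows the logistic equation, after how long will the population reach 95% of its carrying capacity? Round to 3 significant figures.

A = (K − N₀)/N₀ = (1800 − 134)/134 = 12.433.
Solve 1800/(1 + 12.433·e^(−0.414t)) = 1710: 1 + 12.433·e^(−0.414t) = 1.0526, so e^(−0.414t) = 0.00423327.
−0.414·t = ln(0.00423327) = -5.4648, so t = 5.4648/0.414 = 13.2.

13.2 years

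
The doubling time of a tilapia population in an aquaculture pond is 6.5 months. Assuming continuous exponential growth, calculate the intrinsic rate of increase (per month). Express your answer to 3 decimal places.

r = ln(2)/t_d = 0.6931/6.5 = 0.10664.

0.107 per month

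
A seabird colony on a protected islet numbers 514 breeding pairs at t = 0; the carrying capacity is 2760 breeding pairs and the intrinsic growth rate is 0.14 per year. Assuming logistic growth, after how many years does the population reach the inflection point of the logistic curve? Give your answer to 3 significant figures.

Logistic growth is fastest at N = K/2 = 1380.
A = (K − N₀)/N₀ = 4.3696. Set K/(1 + A·e^(−rt)) = K/2 → A·e^(−rt) = 1.
e^(−0.14t) = 1/4.3696 = 0.228851, so t = ln(4.3696)/0.14 = 1.4747/0.14 = 10.533.

10.5 years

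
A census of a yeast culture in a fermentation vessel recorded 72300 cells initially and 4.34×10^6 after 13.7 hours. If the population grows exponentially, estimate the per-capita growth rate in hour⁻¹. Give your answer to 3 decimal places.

From N(t) = N₀·e^(rt): e^(r·13.7) = 4.34×10^6/72300 = 60.028.
r·13.7 = ln(60.028) = 4.0948, so r = 4.0948/13.7 = 0.29889.

0.299 per hour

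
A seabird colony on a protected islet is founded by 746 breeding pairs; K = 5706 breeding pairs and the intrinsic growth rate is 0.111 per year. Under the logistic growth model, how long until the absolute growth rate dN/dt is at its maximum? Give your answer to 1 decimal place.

17.1 years

Logistic growth is fastest at N = K/2 = 2853.
A = (K − N₀)/N₀ = 6.6488. Set K/(1 + A·e^(−rt)) = K/2 → A·e^(−rt) = 1.
e^(−0.111t) = 1/6.6488 = 0.150403, so t = ln(6.6488)/0.111 = 1.8944/0.111 = 17.067.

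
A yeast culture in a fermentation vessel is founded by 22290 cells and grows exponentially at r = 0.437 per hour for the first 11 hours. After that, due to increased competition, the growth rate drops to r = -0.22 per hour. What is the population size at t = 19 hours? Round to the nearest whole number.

Phase 1: N(11) = 22290·e^(0.437×11) = 22290·e^4.807 = 2.727493×10^6.
Phase 2 runs for 19 − 11 = 8 hours at r = -0.22.
N(19) = 2.727493×10^6·e^(-0.22×8) = 2.727493×10^6·e^-1.76 = 469251.

469251 cells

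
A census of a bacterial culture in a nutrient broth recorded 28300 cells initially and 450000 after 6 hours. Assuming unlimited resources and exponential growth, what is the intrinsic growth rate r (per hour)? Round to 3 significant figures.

From N(t) = N₀·e^(rt): e^(r·6) = 450000/28300 = 15.901.
r·6 = ln(15.901) = 2.7664, so r = 2.7664/6 = 0.46106.

0.461 per hour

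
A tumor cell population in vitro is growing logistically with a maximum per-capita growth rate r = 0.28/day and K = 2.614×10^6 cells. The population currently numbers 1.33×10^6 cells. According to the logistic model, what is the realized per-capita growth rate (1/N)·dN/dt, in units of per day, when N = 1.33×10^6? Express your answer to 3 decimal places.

(1/N)·dN/dt = r(1 − N/K) = 0.28 × (1 − 1.33×10^6/2.614×10^6).
= 0.28 × 0.4912 = 0.13754.

0.138 per day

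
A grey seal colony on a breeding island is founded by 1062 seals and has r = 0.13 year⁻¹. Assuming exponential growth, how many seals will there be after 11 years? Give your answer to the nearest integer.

N(t) = N₀·e^(rt) = 1062 × e^(0.13×11) = 1062 × e^1.43.
e^1.43 ≈ 4.1787, so N ≈ 1062 × 4.1787 = 4437.78.

4438 seals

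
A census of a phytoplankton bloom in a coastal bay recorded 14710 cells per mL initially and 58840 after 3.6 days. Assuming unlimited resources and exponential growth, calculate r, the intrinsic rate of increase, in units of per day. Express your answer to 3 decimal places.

From N(t) = N₀·e^(rt): e^(r·3.6) = 58840/14710 = 4.
r·3.6 = ln(4) = 1.3863, so r = 1.3863/3.6 = 0.38508.

0.385 per day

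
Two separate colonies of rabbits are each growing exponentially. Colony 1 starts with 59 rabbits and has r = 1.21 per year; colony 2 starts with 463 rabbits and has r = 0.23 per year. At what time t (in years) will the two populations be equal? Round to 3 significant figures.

2.10 years

Set 59·e^(1.21t) = 463·e^(0.23t).
e^((1.21 − 0.23)t) = 463/59 → e^(0.98·t) = 7.8475.
0.98·t = ln(7.8475) = 2.0602, so t = 2.0602/0.98 = 2.1022.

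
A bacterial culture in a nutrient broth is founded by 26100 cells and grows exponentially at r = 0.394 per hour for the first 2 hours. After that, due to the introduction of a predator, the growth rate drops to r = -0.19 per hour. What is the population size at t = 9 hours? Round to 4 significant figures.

Phase 1: N(2) = 26100·e^(0.394×2) = 26100·e^0.788 = 57393.7.
Phase 2 runs for 9 − 2 = 7 hours at r = -0.19.
N(9) = 57393.7·e^(-0.19×7) = 57393.7·e^-1.33 = 15179.3.

15180 cells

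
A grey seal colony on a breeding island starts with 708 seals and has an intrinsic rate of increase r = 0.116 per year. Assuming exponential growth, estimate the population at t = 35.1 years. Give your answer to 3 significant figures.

41500 seals

N(t) = N₀·e^(rt) = 708 × e^(0.116×35.1) = 708 × e^4.072.
e^4.072 ≈ 58.651, so N ≈ 708 × 58.651 = 41524.7.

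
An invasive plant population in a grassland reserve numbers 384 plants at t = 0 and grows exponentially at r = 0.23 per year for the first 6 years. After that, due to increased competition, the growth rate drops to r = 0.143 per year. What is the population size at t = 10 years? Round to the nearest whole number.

2704 plants

Phase 1: N(6) = 384·e^(0.23×6) = 384·e^1.38 = 1526.36.
Phase 2 runs for 10 − 6 = 4 years at r = 0.143.
N(10) = 1526.36·e^(0.143×4) = 1526.36·e^0.572 = 2704.42.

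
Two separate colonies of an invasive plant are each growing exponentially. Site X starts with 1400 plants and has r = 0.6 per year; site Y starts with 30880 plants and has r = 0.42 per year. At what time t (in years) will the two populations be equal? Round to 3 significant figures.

Set 1400·e^(0.6t) = 30880·e^(0.42t).
e^((0.6 − 0.42)t) = 30880/1400 → e^(0.18·t) = 22.057.
0.18·t = ln(22.057) = 3.0936, so t = 3.0936/0.18 = 17.187.

17.2 years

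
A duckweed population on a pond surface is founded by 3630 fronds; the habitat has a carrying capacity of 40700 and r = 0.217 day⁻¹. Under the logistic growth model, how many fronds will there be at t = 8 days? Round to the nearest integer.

14538 fronds

A = (K − N₀)/N₀ = (40700 − 3630)/3630 = 10.212.
N(t) = K/(1 + A·e^(−rt)) = 40700/(1 + 10.212×e^(−0.217×8)).
e^(−1.736) = 0.17622; denominator = 1 + 10.212×0.17622 = 2.7996.
N = 40700/2.7996 = 14537.7.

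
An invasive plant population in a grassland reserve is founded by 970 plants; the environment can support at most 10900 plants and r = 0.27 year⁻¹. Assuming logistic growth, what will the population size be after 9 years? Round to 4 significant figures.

5733 plants

A = (K − N₀)/N₀ = (10900 − 970)/970 = 10.237.
N(t) = K/(1 + A·e^(−rt)) = 10900/(1 + 10.237×e^(−0.27×9)).
e^(−2.43) = 0.088037; denominator = 1 + 10.237×0.088037 = 1.9012.
N = 10900/1.9012 = 5733.09.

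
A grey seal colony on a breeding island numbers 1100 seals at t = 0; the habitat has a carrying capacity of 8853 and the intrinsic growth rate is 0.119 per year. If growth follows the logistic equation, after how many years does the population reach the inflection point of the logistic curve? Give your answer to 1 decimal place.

16.4 years

Logistic growth is fastest at N = K/2 = 4426.5.
A = (K − N₀)/N₀ = 7.0482. Set K/(1 + A·e^(−rt)) = K/2 → A·e^(−rt) = 1.
e^(−0.119t) = 1/7.0482 = 0.141881, so t = ln(7.0482)/0.119 = 1.9528/0.119 = 16.41.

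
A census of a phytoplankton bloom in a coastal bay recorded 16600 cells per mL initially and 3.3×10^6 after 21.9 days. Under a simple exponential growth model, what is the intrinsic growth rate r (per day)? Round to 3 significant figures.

From N(t) = N₀·e^(rt): e^(r·21.9) = 3.3×10^6/16600 = 198.8.
r·21.9 = ln(198.8) = 5.2923, so r = 5.2923/21.9 = 0.24166.

0.242 per day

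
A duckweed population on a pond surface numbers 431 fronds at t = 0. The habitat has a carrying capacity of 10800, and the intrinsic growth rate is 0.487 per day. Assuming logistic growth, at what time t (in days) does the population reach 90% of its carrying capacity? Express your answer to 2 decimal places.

11.04 days

A = (K − N₀)/N₀ = (10800 − 431)/431 = 24.058.
Solve 10800/(1 + 24.058·e^(−0.487t)) = 9720: 1 + 24.058·e^(−0.487t) = 1.1111, so e^(−0.487t) = 0.00461847.
−0.487·t = ln(0.00461847) = -5.3777, so t = 5.3777/0.487 = 11.042.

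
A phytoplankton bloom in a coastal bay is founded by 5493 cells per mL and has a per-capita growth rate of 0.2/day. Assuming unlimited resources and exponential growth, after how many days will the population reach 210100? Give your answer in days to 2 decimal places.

18.22 days

Set N₀·e^(rt) = 210100: e^(0.2·t) = 210100/5493 = 38.249.
0.2·t = ln(38.249) = 3.6441, so t = 3.6441/0.2 = 18.221.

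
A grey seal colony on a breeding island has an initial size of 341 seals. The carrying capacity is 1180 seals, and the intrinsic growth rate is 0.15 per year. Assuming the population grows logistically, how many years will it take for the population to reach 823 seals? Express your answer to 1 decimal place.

11.6 years

A = (K − N₀)/N₀ = (1180 − 341)/341 = 2.4604.
Solve 1180/(1 + 2.4604·e^(−0.15t)) = 823: 1 + 2.4604·e^(−0.15t) = 1.4338, so e^(−0.15t) = 0.176303.
−0.15·t = ln(0.176303) = -1.7355, so t = 1.7355/0.15 = 11.57.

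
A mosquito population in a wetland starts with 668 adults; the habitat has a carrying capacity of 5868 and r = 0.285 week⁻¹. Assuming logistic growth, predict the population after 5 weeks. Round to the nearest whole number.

A = (K − N₀)/N₀ = (5868 − 668)/668 = 7.7844.
N(t) = K/(1 + A·e^(−rt)) = 5868/(1 + 7.7844×e^(−0.285×5)).
e^(−1.425) = 0.24051; denominator = 1 + 7.7844×0.24051 = 2.8722.
N = 5868/2.8722 = 2043.02.

2043 adults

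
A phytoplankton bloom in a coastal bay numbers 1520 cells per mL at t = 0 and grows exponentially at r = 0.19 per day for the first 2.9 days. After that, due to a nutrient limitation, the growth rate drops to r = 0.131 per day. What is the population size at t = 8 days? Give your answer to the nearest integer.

Phase 1: N(2.9) = 1520·e^(0.19×2.9) = 1520·e^0.551 = 2637.18.
Phase 2 runs for 8 − 2.9 = 5.1 days at r = 0.131.
N(8) = 2637.18·e^(0.131×5.1) = 2637.18·e^0.6681 = 5143.89.

5144 cells per mL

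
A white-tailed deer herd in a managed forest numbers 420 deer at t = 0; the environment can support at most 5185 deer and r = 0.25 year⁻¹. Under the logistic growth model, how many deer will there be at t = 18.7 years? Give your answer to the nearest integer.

4689 deer

A = (K − N₀)/N₀ = (5185 − 420)/420 = 11.345.
N(t) = K/(1 + A·e^(−rt)) = 5185/(1 + 11.345×e^(−0.25×18.7)).
e^(−4.675) = 0.0093255; denominator = 1 + 11.345×0.0093255 = 1.1058.
N = 5185/1.1058 = 4688.91.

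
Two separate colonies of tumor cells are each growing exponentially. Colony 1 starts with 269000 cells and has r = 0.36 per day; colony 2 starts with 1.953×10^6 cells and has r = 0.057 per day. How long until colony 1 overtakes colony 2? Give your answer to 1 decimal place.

6.5 days

Set 269000·e^(0.36t) = 1.953×10^6·e^(0.057t).
e^((0.36 − 0.057)t) = 1.953×10^6/269000 → e^(0.303·t) = 7.2602.
0.303·t = ln(7.2602) = 1.9824, so t = 1.9824/0.303 = 6.5426.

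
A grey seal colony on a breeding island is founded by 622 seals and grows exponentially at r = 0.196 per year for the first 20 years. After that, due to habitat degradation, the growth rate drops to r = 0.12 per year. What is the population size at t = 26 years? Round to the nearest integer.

Phase 1: N(20) = 622·e^(0.196×20) = 622·e^3.92 = 31349.1.
Phase 2 runs for 26 − 20 = 6 years at r = 0.12.
N(26) = 31349.1·e^(0.12×6) = 31349.1·e^0.72 = 64404.6.

64405 seals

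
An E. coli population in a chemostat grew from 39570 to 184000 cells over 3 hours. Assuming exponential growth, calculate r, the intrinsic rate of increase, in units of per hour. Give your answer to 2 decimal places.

0.51 per hour

From N(t) = N₀·e^(rt): e^(r·3) = 184000/39570 = 4.65.
r·3 = ln(4.65) = 1.5369, so r = 1.5369/3 = 0.51229.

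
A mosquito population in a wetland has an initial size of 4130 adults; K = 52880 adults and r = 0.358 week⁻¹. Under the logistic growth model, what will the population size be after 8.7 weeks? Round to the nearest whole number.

A = (K − N₀)/N₀ = (52880 − 4130)/4130 = 11.804.
N(t) = K/(1 + A·e^(−rt)) = 52880/(1 + 11.804×e^(−0.358×8.7)).
e^(−3.115) = 0.044396; denominator = 1 + 11.804×0.044396 = 1.524.
N = 52880/1.524 = 34697.1.

34697 adults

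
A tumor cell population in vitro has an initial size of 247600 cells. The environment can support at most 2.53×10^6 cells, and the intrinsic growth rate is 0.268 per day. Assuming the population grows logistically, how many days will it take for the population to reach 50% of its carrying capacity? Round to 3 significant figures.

A = (K − N₀)/N₀ = (2.53×10^6 − 247600)/247600 = 9.2181.
Solve 2.53×10^6/(1 + 9.2181·e^(−0.268t)) = 1.265×10^6: 1 + 9.2181·e^(−0.268t) = 2, so e^(−0.268t) = 0.108482.
−0.268·t = ln(0.108482) = -2.2212, so t = 2.2212/0.268 = 8.2879.

8.29 days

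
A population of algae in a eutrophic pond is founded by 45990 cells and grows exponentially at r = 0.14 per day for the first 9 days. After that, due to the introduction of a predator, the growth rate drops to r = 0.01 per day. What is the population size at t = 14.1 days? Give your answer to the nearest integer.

Phase 1: N(9) = 45990·e^(0.14×9) = 45990·e^1.26 = 162134.
Phase 2 runs for 14.1 − 9 = 5.1 days at r = 0.01.
N(14.1) = 162134·e^(0.01×5.1) = 162134·e^0.051 = 170617.

170617 cells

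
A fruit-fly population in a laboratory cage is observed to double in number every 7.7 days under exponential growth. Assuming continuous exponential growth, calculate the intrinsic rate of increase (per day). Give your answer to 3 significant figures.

r = ln(2)/t_d = 0.6931/7.7 = 0.090019.

0.0900 per day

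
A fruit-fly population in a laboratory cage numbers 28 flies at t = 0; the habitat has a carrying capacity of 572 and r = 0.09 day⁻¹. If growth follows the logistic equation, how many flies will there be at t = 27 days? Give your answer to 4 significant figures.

A = (K − N₀)/N₀ = (572 − 28)/28 = 19.429.
N(t) = K/(1 + A·e^(−rt)) = 572/(1 + 19.429×e^(−0.09×27)).
e^(−2.43) = 0.088037; denominator = 1 + 19.429×0.088037 = 2.7104.
N = 572/2.7104 = 211.037.

211.0 flies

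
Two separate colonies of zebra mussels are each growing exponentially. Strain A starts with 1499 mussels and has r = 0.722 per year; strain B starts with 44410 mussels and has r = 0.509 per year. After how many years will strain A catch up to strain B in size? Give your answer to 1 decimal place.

15.9 years

Set 1499·e^(0.722t) = 44410·e^(0.509t).
e^((0.722 − 0.509)t) = 44410/1499 → e^(0.213·t) = 29.626.
0.213·t = ln(29.626) = 3.3887, so t = 3.3887/0.213 = 15.909.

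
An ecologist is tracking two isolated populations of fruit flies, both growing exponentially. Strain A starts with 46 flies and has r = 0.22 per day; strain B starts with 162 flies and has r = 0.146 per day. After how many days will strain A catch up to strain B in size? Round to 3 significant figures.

17.0 days

Set 46·e^(0.22t) = 162·e^(0.146t).
e^((0.22 − 0.146)t) = 162/46 → e^(0.074·t) = 3.5217.
0.074·t = ln(3.5217) = 1.259, so t = 1.259/0.074 = 17.013.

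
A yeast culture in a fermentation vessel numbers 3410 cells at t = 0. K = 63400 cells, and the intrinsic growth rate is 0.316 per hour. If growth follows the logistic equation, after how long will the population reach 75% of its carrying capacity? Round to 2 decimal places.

A = (K − N₀)/N₀ = (63400 − 3410)/3410 = 17.592.
Solve 63400/(1 + 17.592·e^(−0.316t)) = 47550: 1 + 17.592·e^(−0.316t) = 1.3333, so e^(−0.316t) = 0.0189476.
−0.316·t = ln(0.0189476) = -3.9661, so t = 3.9661/0.316 = 12.551.

12.55 hours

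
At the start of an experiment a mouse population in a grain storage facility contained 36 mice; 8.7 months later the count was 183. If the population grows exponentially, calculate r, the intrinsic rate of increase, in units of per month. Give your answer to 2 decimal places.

From N(t) = N₀·e^(rt): e^(r·8.7) = 183/36 = 5.0833.
r·8.7 = ln(5.0833) = 1.626, so r = 1.626/8.7 = 0.18689.

0.19 per month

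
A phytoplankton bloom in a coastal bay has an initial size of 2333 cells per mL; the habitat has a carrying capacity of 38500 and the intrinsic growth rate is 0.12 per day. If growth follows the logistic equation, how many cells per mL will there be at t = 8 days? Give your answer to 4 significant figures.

5551 cells per mL

A = (K − N₀)/N₀ = (38500 − 2333)/2333 = 15.502.
N(t) = K/(1 + A·e^(−rt)) = 38500/(1 + 15.502×e^(−0.12×8)).
e^(−0.96) = 0.38289; denominator = 1 + 15.502×0.38289 = 6.9357.
N = 38500/6.9357 = 5550.96.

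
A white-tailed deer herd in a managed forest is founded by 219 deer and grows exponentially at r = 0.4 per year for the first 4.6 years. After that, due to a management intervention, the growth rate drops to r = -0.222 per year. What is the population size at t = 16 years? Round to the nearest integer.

110 deer

Phase 1: N(4.6) = 219·e^(0.4×4.6) = 219·e^1.84 = 1378.94.
Phase 2 runs for 16 − 4.6 = 11.4 years at r = -0.222.
N(16) = 1378.94·e^(-0.222×11.4) = 1378.94·e^-2.531 = 109.757.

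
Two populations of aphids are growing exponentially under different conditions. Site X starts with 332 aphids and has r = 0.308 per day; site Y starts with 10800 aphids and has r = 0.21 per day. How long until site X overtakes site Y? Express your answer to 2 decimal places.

Set 332·e^(0.308t) = 10800·e^(0.21t).
e^((0.308 − 0.21)t) = 10800/332 → e^(0.098·t) = 32.53.
0.098·t = ln(32.53) = 3.4822, so t = 3.4822/0.098 = 35.532.

35.53 days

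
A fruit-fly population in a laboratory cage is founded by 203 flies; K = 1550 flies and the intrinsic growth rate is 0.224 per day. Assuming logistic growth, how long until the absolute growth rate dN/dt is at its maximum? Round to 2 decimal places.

Logistic growth is fastest at N = K/2 = 775.
A = (K − N₀)/N₀ = 6.6355. Set K/(1 + A·e^(−rt)) = K/2 → A·e^(−rt) = 1.
e^(−0.224t) = 1/6.6355 = 0.150705, so t = ln(6.6355)/0.224 = 1.8924/0.224 = 8.4483.

8.45 days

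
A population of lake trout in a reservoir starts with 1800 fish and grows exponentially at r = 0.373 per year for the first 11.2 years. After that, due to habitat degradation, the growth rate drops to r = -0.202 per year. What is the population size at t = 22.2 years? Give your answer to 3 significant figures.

Phase 1: N(11.2) = 1800·e^(0.373×11.2) = 1800·e^4.178 = 117376.
Phase 2 runs for 22.2 − 11.2 = 11 years at r = -0.202.
N(22.2) = 117376·e^(-0.202×11) = 117376·e^-2.222 = 12722.7.

12700 fish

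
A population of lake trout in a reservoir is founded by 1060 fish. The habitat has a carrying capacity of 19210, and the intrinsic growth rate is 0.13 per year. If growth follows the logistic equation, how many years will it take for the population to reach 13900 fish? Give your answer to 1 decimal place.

29.3 years

A = (K − N₀)/N₀ = (19210 − 1060)/1060 = 17.123.
Solve 19210/(1 + 17.123·e^(−0.13t)) = 13900: 1 + 17.123·e^(−0.13t) = 1.382, so e^(−0.13t) = 0.0223105.
−0.13·t = ln(0.0223105) = -3.8027, so t = 3.8027/0.13 = 29.252.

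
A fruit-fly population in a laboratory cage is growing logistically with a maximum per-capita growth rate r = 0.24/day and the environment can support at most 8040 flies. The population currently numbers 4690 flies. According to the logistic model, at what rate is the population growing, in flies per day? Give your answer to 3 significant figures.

dN/dt = rN(1 − N/K) = 0.24 × 4690 × (1 − 4690/8040).
1 − 4690/8040 = 0.41667; dN/dt = 0.24 × 4690 × 0.41667 = 469.

469 flies per day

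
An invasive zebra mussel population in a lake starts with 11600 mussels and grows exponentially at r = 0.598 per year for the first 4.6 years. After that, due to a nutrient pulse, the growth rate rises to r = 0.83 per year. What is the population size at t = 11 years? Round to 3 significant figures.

Phase 1: N(4.6) = 11600·e^(0.598×4.6) = 11600·e^2.751 = 181600.
Phase 2 runs for 11 − 4.6 = 6.4 years at r = 0.83.
N(11) = 181600·e^(0.83×6.4) = 181600·e^5.312 = 3.682032×10^7.

36800000 mussels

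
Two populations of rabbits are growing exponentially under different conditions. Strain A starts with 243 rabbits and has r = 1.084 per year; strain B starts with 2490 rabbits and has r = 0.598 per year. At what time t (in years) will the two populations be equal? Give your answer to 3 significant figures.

Set 243·e^(1.084t) = 2490·e^(0.598t).
e^((1.084 − 0.598)t) = 2490/243 → e^(0.486·t) = 10.247.
0.486·t = ln(10.247) = 2.327, so t = 2.327/0.486 = 4.788.

4.79 years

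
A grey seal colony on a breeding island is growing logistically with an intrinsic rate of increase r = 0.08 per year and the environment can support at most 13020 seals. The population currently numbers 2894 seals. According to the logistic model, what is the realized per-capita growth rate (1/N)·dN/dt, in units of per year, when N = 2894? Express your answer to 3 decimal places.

(1/N)·dN/dt = r(1 − N/K) = 0.08 × (1 − 2894/13020).
= 0.08 × 0.77773 = 0.062218.

0.062 per year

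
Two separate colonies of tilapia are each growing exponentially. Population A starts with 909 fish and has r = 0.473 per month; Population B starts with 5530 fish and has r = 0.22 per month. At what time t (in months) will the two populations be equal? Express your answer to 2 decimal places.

Set 909·e^(0.473t) = 5530·e^(0.22t).
e^((0.473 − 0.22)t) = 5530/909 → e^(0.253·t) = 6.0836.
0.253·t = ln(6.0836) = 1.8056, so t = 1.8056/0.253 = 7.1368.

7.14 months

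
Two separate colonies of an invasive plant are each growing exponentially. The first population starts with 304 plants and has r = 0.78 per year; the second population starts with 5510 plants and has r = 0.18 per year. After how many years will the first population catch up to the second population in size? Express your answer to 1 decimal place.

4.8 years

Set 304·e^(0.78t) = 5510·e^(0.18t).
e^((0.78 − 0.18)t) = 5510/304 → e^(0.6·t) = 18.125.
0.6·t = ln(18.125) = 2.8973, so t = 2.8973/0.6 = 4.8288.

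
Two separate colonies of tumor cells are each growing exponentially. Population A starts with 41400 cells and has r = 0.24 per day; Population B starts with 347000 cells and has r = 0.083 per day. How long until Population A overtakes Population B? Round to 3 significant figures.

Set 41400·e^(0.24t) = 347000·e^(0.083t).
e^((0.24 − 0.083)t) = 347000/41400 → e^(0.157·t) = 8.3816.
0.157·t = ln(8.3816) = 2.126, so t = 2.126/0.157 = 13.542.

13.5 days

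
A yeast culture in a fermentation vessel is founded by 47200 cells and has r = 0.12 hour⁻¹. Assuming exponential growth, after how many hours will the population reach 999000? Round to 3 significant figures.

Set N₀·e^(rt) = 999000: e^(0.12·t) = 999000/47200 = 21.165.
0.12·t = ln(21.165) = 3.0524, so t = 3.0524/0.12 = 25.436.

25.4 hours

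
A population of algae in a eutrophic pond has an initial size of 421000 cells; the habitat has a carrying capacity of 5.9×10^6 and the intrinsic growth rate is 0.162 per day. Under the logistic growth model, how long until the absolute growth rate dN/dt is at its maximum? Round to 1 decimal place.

Logistic growth is fastest at N = K/2 = 2.95×10^6.
A = (K − N₀)/N₀ = 13.014. Set K/(1 + A·e^(−rt)) = K/2 → A·e^(−rt) = 1.
e^(−0.162t) = 1/13.014 = 0.0768388, so t = ln(13.014)/0.162 = 2.566/0.162 = 15.84.

15.8 days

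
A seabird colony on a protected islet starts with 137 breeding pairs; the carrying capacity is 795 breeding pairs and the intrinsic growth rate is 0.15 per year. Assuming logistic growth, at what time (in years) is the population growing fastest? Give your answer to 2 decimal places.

Logistic growth is fastest at N = K/2 = 397.5.
A = (K − N₀)/N₀ = 4.8029. Set K/(1 + A·e^(−rt)) = K/2 → A·e^(−rt) = 1.
e^(−0.15t) = 1/4.8029 = 0.208207, so t = ln(4.8029)/0.15 = 1.5692/0.15 = 10.461.

10.46 years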